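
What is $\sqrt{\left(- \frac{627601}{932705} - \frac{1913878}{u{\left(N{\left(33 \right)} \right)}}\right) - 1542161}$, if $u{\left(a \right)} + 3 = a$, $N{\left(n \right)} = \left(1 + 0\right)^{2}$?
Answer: $\frac{i \sqrt{509107802699195255}}{932705} \approx 765.0 i$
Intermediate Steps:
$N{\left(n \right)} = 1$ ($N{\left(n \right)} = 1^{2} = 1$)
$u{\left(a \right)} = -3 + a$
$\sqrt{\left(- \frac{627601}{932705} - \frac{1913878}{u{\left(N{\left(33 \right)} \right)}}\right) - 1542161} = \sqrt{\left(- \frac{627601}{932705} - \frac{1913878}{-3 + 1}\right) - 1542161} = \sqrt{\left(\left(-627601\right) \frac{1}{932705} - \frac{1913878}{-2}\right) - 1542161} = \sqrt{\left(- \frac{627601}{932705} - -956939\right) - 1542161} = \sqrt{\left(- \frac{627601}{932705} + 956939\right) - 1542161} = \sqrt{\frac{892541162394}{932705} - 1542161} = \sqrt{- \frac{545840113111}{932705}} = \frac{i \sqrt{509107802699195255}}{932705}$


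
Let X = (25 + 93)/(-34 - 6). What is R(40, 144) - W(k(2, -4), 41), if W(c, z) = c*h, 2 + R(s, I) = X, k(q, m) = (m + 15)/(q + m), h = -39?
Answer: -4389/20 ≈ -219.45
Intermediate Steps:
X = -59/20 (X = 118/(-40) = 118*(-1/40) = -59/20 ≈ -2.9500)
k(q, m) = (15 + m)/(m + q)
R(s, I) = -99/20 (R(s, I) = -2 - 59/20 = -99/20)
W(c, z) = -39*c (W(c, z) = c*(-39) = -39*c)
R(40, 144) - W(k(2, -4), 41) = -99/20 - (-39)*(15 - 4)/(-4 + 2) = -99/20 - (-39)*11/(-2) = -99/20 - (-39)*(-1/2*11) = -99/20 - (-39)*(-11)/2 = -99/20 - 1*429/2 = -99/20 - 429/2 = -4389/20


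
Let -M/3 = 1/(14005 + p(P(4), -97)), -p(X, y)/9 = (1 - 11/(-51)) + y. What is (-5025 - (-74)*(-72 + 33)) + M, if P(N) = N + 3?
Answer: -1999426191/252740 ≈ -7911.0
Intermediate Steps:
P(N) = 3 + N
p(X, y) = -186/17 - 9*y (p(X, y) = -9*((1 - 11/(-51)) + y) = -9*((1 - 11*(-1/51)) + y) = -9*((1 + 11/51) + y) = -9*(62/51 + y) = -186/17 - 9*y)
M = -51/252740 (M = -3/(14005 + (-186/17 - 9*(-97))) = -3/(14005 + (-186/17 + 873)) = -3/(14005 + 14655/17) = -3/252740/17 = -3*17/252740 = -51/252740 ≈ -0.00020179)
(-5025 - (-74)*(-72 + 33)) + M = (-5025 - (-74)*(-72 + 33)) - 51/252740 = (-5025 - (-74)*(-39)) - 51/252740 = (-5025 - 1*2886) - 51/252740 = (-5025 - 2886) - 51/252740 = -7911 - 51/252740 = -1999426191/252740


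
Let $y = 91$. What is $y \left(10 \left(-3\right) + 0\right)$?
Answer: $-2730$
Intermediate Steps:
$y \left(10 \left(-3\right) + 0\right) = 91 \left(10 \left(-3\right) + 0\right) = 91 \left(-30 + 0\right) = 91 \left(-30\right) = -2730$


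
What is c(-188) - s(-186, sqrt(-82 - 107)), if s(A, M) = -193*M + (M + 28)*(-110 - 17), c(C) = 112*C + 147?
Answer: -17353 + 960*I*sqrt(21) ≈ -17353.0 + 4399.3*I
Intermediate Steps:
c(C) = 147 + 112*C
s(A, M) = -3556 - 320*M (s(A, M) = -193*M + (28 + M)*(-127) = -193*M + (-3556 - 127*M) = -3556 - 320*M)
c(-188) - s(-186, sqrt(-82 - 107)) = (147 + 112*(-188)) - (-3556 - 320*sqrt(-82 - 107)) = (147 - 21056) - (-3556 - 960*I*sqrt(21)) = -20909 - (-3556 - 960*I*sqrt(21)) = -20909 + (3556 + 960*I*sqrt(21)) = -17353 + 960*I*sqrt(21)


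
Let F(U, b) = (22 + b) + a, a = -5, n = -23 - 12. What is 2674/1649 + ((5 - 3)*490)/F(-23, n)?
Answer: -783944/14841 ≈ -52.823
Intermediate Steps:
n = -35
F(U, b) = 17 + b (F(U, b) = (22 + b) - 5 = 17 + b)
2674/1649 + ((5 - 3)*490)/F(-23, n) = 2674/1649 + ((5 - 3)*490)/(17 - 35) = 2674*(1/1649) + (2*490)/(-18) = 2674/1649 + 980*(-1/18) = 2674/1649 - 490/9 = -783944/14841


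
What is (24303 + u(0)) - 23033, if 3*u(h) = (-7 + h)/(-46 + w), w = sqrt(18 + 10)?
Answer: 3977801/3132 + 7*sqrt(7)/3132 ≈ 1270.1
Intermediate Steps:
w = 2*sqrt(7) (w = sqrt(28) = 2*sqrt(7) ≈ 5.2915)
u(h) = (-7 + h)/(3*(-46 + 2*sqrt(7))) (u(h) = ((-7 + h)/(-46 + 2*sqrt(7)))/3 = (-7 + h)/(3*(-46 + 2*sqrt(7))))
(24303 + u(0)) - 23033 = (24303 - (-7 + 0)/(3*(46 - 2*sqrt(7)))) - 23033 = (24303 - 1/3*(-7)/(46 - 2*sqrt(7))) - 23033 = (24303 + 7/(3*(46 - 2*sqrt(7)))) - 23033 = 1270 + 7/(3*(46 - 2*sqrt(7)))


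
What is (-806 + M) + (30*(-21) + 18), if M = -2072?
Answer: -3490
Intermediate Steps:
(-806 + M) + (30*(-21) + 18) = (-806 - 2072) + (30*(-21) + 18) = -2878 + (-630 + 18) = -2878 - 612 = -3490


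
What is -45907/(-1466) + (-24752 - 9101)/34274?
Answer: 380947005/12561421 ≈ 30.327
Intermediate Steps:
-45907/(-1466) + (-24752 - 9101)/34274 = -45907*(-1/1466) - 33853*1/34274 = 45907/1466 - 33853/34274 = 380947005/12561421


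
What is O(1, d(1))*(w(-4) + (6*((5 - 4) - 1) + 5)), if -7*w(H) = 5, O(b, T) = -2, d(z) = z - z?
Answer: -60/7 ≈ -8.5714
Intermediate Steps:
d(z) = 0
w(H) = -5/7 (w(H) = -⅐*5 = -5/7)
O(1, d(1))*(w(-4) + (6*((5 - 4) - 1) + 5)) = -2*(-5/7 + (6*((5 - 4) - 1) + 5)) = -2*(-5/7 + (6*(1 - 1) + 5)) = -2*(-5/7 + (6*0 + 5)) = -2*(-5/7 + (0 + 5)) = -2*(-5/7 + 5) = -2*30/7 = -60/7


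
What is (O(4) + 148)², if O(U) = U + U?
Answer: 24336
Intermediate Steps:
O(U) = 2*U
(O(4) + 148)² = (2*4 + 148)² = (8 + 148)² = 156² = 24336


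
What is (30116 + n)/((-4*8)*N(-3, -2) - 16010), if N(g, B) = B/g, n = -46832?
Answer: 25074/24047 ≈ 1.0427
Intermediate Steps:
(30116 + n)/((-4*8)*N(-3, -2) - 16010) = (30116 - 46832)/((-4*8)*(-2/(-3)) - 16010) = -16716/(-(-64)*(-1)/3 - 16010) = -16716/(-32*⅔ - 16010) = -16716/(-64/3 - 16010) = -16716/(-48094/3) = -16716*(-3/48094) = 25074/24047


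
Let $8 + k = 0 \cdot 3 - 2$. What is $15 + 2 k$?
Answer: $-5$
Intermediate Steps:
$k = -10$ ($k = -8 + \left(0 \cdot 3 - 2\right) = -8 + \left(0 - 2\right) = -8 - 2 = -10$)
$15 + 2 k = 15 + 2 \left(-10\right) = 15 - 20 = -5$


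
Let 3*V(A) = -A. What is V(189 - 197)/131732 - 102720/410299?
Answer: -10147812682/40537130901 ≈ -0.25033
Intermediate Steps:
V(A) = -A/3 (V(A) = (-A)/3 = -A/3)
V(189 - 197)/131732 - 102720/410299 = -(189 - 197)/3/131732 - 102720/410299 = -⅓*(-8)*(1/131732) - 102720*1/410299 = (8/3)*(1/131732) - 102720/410299 = 2/98799 - 102720/410299 = -10147812682/40537130901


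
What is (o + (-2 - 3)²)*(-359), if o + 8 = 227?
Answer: -87596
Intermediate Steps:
o = 219 (o = -8 + 227 = 219)
(o + (-2 - 3)²)*(-359) = (219 + (-2 - 3)²)*(-359) = (219 + (-5)²)*(-359) = (219 + 25)*(-359) = 244*(-359) = -87596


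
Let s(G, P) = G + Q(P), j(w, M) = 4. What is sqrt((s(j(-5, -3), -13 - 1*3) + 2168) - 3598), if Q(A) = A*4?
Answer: I*sqrt(1490) ≈ 38.601*I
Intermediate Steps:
Q(A) = 4*A
s(G, P) = G + 4*P
sqrt((s(j(-5, -3), -13 - 1*3) + 2168) - 3598) = sqrt(((4 + 4*(-13 - 1*3)) + 2168) - 3598) = sqrt(((4 + 4*(-13 - 3)) + 2168) - 3598) = sqrt(((4 + 4*(-16)) + 2168) - 3598) = sqrt(((4 - 64) + 2168) - 3598) = sqrt((-60 + 2168) - 3598) = sqrt(2108 - 3598) = sqrt(-1490) = I*sqrt(1490)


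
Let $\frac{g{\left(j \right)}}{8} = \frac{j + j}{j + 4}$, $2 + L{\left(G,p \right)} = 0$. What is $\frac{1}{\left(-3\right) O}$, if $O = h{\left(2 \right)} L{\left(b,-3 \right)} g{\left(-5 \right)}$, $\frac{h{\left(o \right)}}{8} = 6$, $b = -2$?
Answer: $\frac{1}{23040} \approx 4.3403 \cdot 10^{-5}$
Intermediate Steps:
$h{\left(o \right)} = 48$ ($h{\left(o \right)} = 8 \cdot 6 = 48$)
$L{\left(G,p \right)} = -2$ ($L{\left(G,p \right)} = -2 + 0 = -2$)
$g{\left(j \right)} = \frac{16 j}{4 + j}$ ($g{\left(j \right)} = 8 \frac{j + j}{j + 4} = 8 \frac{2 j}{4 + j} = \frac{16 j}{4 + j}$)
$O = -7680$ ($O = 48 \left(-2\right) 16 \left(-5\right) \frac{1}{4 - 5} = - 96 \cdot 16 \left(-5\right) \frac{1}{-1} = - 96 \cdot 16 \left(-5\right) \left(-1\right) = \left(-96\right) 80 = -7680$)
$\frac{1}{\left(-3\right) O} = \frac{1}{\left(-3\right) \left(-7680\right)} = \frac{1}{23040}$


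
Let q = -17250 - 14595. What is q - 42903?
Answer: -74748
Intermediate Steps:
q = -31845
q - 42903 = -31845 - 42903 = -74748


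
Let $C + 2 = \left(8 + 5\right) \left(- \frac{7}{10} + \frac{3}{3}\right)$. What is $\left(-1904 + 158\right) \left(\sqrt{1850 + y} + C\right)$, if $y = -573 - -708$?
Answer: $- \frac{16587}{5} - 1746 \sqrt{1985} \approx -81108.0$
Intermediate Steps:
$y = 135$ ($y = -573 + 708 = 135$)
$C = \frac{19}{10}$ ($C = -2 + \left(8 + 5\right) \left(- \frac{7}{10} + \frac{3}{3}\right) = -2 + 13 \left(\left(-7\right) \frac{1}{10} + 3 \cdot \frac{1}{3}\right) = -2 + 13 \left(- \frac{7}{10} + 1\right) = -2 + 13 \cdot \frac{3}{10} = -2 + \frac{39}{10} = \frac{19}{10} \approx 1.9$)
$\left(-1904 + 158\right) \left(\sqrt{1850 + y} + C\right) = \left(-1904 + 158\right) \left(\sqrt{1850 + 135} + \frac{19}{10}\right) = - 1746 \left(\sqrt{1985} + \frac{19}{10}\right) = - 1746 \left(\frac{19}{10} + \sqrt{1985}\right) = - \frac{16587}{5} - 1746 \sqrt{1985}$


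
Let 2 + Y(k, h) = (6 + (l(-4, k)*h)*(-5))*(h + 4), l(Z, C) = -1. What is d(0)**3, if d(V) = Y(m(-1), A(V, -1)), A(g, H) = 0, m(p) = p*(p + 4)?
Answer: 10648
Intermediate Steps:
m(p) = p*(4 + p)
Y(k, h) = -2 + (4 + h)*(6 + 5*h) (Y(k, h) = -2 + (6 - h*(-5))*(h + 4) = -2 + (6 + 5*h)*(4 + h) = -2 + (4 + h)*(6 + 5*h))
d(V) = 22 (d(V) = 22 + 5*0**2 + 26*0 = 22 + 5*0 + 0 = 22 + 0 + 0 = 22)
d(0)**3 = 22**3 = 10648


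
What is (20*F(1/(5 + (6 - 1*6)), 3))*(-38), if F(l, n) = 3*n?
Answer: -6840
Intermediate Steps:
(20*F(1/(5 + (6 - 1*6)), 3))*(-38) = (20*(3*3))*(-38) = (20*9)*(-38) = 180*(-38) = -6840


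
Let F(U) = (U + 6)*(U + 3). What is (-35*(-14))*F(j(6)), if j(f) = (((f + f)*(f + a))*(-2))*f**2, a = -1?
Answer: 9125533620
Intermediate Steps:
j(f) = -4*f**3*(-1 + f) (j(f) = (((f + f)*(f - 1))*(-2))*f**2 = (((2*f)*(-1 + f))*(-2))*f**2 = ((2*f*(-1 + f))*(-2))*f**2 = (-4*f*(-1 + f))*f**2 = -4*f**3*(-1 + f))
F(U) = (3 + U)*(6 + U) (F(U) = (6 + U)*(3 + U) = (3 + U)*(6 + U))
(-35*(-14))*F(j(6)) = (-35*(-14))*(18 + (4*6**3*(1 - 1*6))**2 + 9*(4*6**3*(1 - 1*6))) = 490*(18 + (4*216*(1 - 6))**2 + 9*(4*216*(1 - 6))) = 490*(18 + (4*216*(-5))**2 + 9*(4*216*(-5))) = 490*(18 + (-4320)**2 + 9*(-4320)) = 490*(18 + 18662400 - 38880) = 490*18623538 = 9125533620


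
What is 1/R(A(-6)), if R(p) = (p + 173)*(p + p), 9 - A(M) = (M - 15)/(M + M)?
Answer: 8/20909 ≈ 0.00038261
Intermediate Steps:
A(M) = 9 - (-15 + M)/(2*M) (A(M) = 9 - (M - 15)/(M + M) = 9 - (-15 + M)/(2*M))
R(p) = 2*p*(173 + p) (R(p) = (173 + p)*(2*p) = 2*p*(173 + p))
1/R(A(-6)) = 1/(2*((½)*(15 + 17*(-6))/(-6))*(173 + (½)*(15 + 17*(-6))/(-6))) = 1/(2*((½)*(-⅙)*(15 - 102))*(173 + (½)*(-⅙)*(15 - 102))) = 1/(2*((½)*(-⅙)*(-87))*(173 + (½)*(-⅙)*(-87))) = 1/(2*(29/4)*(173 + 29/4)) = 1/(2*(29/4)*(721/4)) = 1/(20909/8) = 8/20909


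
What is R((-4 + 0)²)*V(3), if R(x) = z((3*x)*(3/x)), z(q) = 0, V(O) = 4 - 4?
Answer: 0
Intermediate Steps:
V(O) = 0
R(x) = 0
R((-4 + 0)²)*V(3) = 0*0 = 0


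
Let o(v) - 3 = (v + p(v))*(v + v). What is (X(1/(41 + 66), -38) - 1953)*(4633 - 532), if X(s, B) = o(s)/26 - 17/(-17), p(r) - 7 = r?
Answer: -2382778599699/297674 ≈ -8.0047e+6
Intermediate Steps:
p(r) = 7 + r
o(v) = 3 + 2*v*(7 + 2*v) (o(v) = 3 + (v + (7 + v))*(v + v) = 3 + (7 + 2*v)*(2*v) = 3 + 2*v*(7 + 2*v))
X(s, B) = 29/26 + 2*s²/13 + 7*s/13 (X(s, B) = (3 + 4*s² + 14*s)/26 - 17/(-17) = (3 + 4*s² + 14*s)*(1/26) - 17*(-1/17) = (3/26 + 2*s²/13 + 7*s/13) + 1 = 29/26 + 2*s²/13 + 7*s/13)
(X(1/(41 + 66), -38) - 1953)*(4633 - 532) = ((29/26 + 2*(1/(41 + 66))²/13 + 7/(13*(41 + 66))) - 1953)*(4633 - 532) = ((29/26 + 2*(1/107)²/13 + (7/13)/107) - 1953)*4101 = ((29/26 + 2*(1/107)²/13 + (7/13)*(1/107)) - 1953)*4101 = ((29/26 + (2/13)*(1/11449) + 7/1391) - 1953)*4101 = ((29/26 + 2/148837 + 7/1391) - 1953)*4101 = (333523/297674 - 1953)*4101 = -581023799/297674*4101 = -2382778599699/297674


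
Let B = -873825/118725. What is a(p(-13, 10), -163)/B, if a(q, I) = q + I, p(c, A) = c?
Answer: 278608/11651 ≈ 23.913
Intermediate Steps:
B = -11651/1583 (B = -873825*1/118725 = -11651/1583 ≈ -7.3601)
a(q, I) = I + q
a(p(-13, 10), -163)/B = (-163 - 13)/(-11651/1583) = -176*(-1583/11651) = 278608/11651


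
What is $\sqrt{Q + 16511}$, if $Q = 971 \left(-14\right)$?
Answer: $\sqrt{2917} \approx 54.009$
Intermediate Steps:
$Q = -13594$
$\sqrt{Q + 16511} = \sqrt{-13594 + 16511} = \sqrt{2917}$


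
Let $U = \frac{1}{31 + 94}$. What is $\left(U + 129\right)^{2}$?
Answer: $\frac{260047876}{15625} \approx 16643.0$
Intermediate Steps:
$U = \frac{1}{125} \approx 0.008$
$\left(U + 129\right)^{2} = \left(\frac{1}{125} + 129\right)^{2} = \left(\frac{16126}{125}\right)^{2} = \frac{260047876}{15625}$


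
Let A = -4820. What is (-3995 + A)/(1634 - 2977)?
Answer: 8815/1343 ≈ 6.5637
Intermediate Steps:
(-3995 + A)/(1634 - 2977) = (-3995 - 4820)/(1634 - 2977) = -8815/(-1343) = -8815*(-1/1343) = 8815/1343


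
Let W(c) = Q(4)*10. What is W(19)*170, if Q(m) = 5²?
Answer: 42500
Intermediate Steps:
Q(m) = 25
W(c) = 250 (W(c) = 25*10 = 250)
W(19)*170 = 250*170 = 42500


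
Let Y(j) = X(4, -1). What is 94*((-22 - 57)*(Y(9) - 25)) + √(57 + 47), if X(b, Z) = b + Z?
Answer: 163372 + 2*√26 ≈ 1.6338e+5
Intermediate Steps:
X(b, Z) = Z + b
Y(j) = 3 (Y(j) = -1 + 4 = 3)
94*((-22 - 57)*(Y(9) - 25)) + √(57 + 47) = 94*((-22 - 57)*(3 - 25)) + √(57 + 47) = 94*(-79*(-22)) + √104 = 94*1738 + 2*√26 = 163372 + 2*√26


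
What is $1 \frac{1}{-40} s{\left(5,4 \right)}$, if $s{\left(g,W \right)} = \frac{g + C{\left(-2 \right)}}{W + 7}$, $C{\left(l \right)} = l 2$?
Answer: $- \frac{1}{440} \approx -0.0022727$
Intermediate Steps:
$C{\left(l \right)} = 2 l$
$s{\left(g,W \right)} = \frac{-4 + g}{7 + W}$ ($s{\left(g,W \right)} = \frac{g + 2 \left(-2\right)}{W + 7} = \frac{g - 4}{7 + W} = \frac{-4 + g}{7 + W}$)
$1 \frac{1}{-40} s{\left(5,4 \right)} = 1 \frac{1}{-40} \frac{-4 + 5}{7 + 4} = 1 \left(- \frac{1}{40}\right) \frac{1}{11} \cdot 1 = - \frac{\frac{1}{11} \cdot 1}{40} = \left(- \frac{1}{40}\right) \frac{1}{11} = - \frac{1}{440}$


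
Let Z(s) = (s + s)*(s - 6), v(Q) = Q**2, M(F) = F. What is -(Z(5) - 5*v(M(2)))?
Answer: 30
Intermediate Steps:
Z(s) = 2*s*(-6 + s) (Z(s) = (2*s)*(-6 + s) = 2*s*(-6 + s))
-(Z(5) - 5*v(M(2))) = -(2*5*(-6 + 5) - 5*2**2) = -(2*5*(-1) - 5*4) = -(-10 - 20) = -1*(-30) = 30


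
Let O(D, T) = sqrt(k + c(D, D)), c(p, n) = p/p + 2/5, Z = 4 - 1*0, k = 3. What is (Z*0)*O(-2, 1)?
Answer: 0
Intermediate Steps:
Z = 4 (Z = 4 + 0 = 4)
c(p, n) = 7/5 (c(p, n) = 1 + 2*(1/5) = 1 + 2/5 = 7/5)
O(D, T) = sqrt(110)/5 (O(D, T) = sqrt(3 + 7/5) = sqrt(22/5) = sqrt(110)/5)
(Z*0)*O(-2, 1) = (4*0)*(sqrt(110)/5) = 0*(sqrt(110)/5) = 0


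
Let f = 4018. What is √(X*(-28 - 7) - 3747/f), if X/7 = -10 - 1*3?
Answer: √1049073806/574 ≈ 56.428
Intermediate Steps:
X = -91 (X = 7*(-10 - 1*3) = 7*(-10 - 3) = 7*(-13) = -91)
√(X*(-28 - 7) - 3747/f) = √(-91*(-28 - 7) - 3747/4018) = √(-91*(-35) - 3747*1/4018) = √(3185 - 3747/4018) = √(12793583/4018) = √1049073806/574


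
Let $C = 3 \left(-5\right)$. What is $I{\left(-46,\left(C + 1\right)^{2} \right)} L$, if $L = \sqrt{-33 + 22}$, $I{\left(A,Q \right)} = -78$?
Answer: $- 78 i \sqrt{11} \approx - 258.7 i$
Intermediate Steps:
$C = -15$
$L = i \sqrt{11}$ ($L = \sqrt{-11} = i \sqrt{11} \approx 3.3166 i$)
$I{\left(-46,\left(C + 1\right)^{2} \right)} L = - 78 i \sqrt{11}$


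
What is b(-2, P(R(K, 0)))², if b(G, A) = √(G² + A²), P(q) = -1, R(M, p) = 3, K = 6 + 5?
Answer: 5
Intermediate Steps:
K = 11
b(G, A) = √(A² + G²)
b(-2, P(R(K, 0)))² = (√((-1)² + (-2)²))² = (√(1 + 4))² = (√5)² = 5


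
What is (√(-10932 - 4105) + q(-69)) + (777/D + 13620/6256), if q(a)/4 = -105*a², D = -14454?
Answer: -7533912283013/3767676 + I*√15037 ≈ -1.9996e+6 + 122.63*I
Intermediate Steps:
q(a) = -420*a² (q(a) = 4*(-105*a²) = -420*a²)
(√(-10932 - 4105) + q(-69)) + (777/D + 13620/6256) = (√(-10932 - 4105) - 420*(-69)²) + (777/(-14454) + 13620/6256) = (√(-15037) - 420*4761) + (777*(-1/14454) + 13620*(1/6256)) = (I*√15037 - 1999620) + (-259/4818 + 3405/1564) = (-1999620 + I*√15037) + 8000107/3767676 = -7533912283013/3767676 + I*√15037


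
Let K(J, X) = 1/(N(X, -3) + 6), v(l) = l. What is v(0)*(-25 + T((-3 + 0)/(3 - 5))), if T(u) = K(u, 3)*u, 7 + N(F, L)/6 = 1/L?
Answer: 0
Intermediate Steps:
N(F, L) = -42 + 6/L
K(J, X) = -1/38 (K(J, X) = 1/((-42 + 6/(-3)) + 6) = 1/((-42 + 6*(-⅓)) + 6) = 1/((-42 - 2) + 6) = 1/(-44 + 6) = 1/(-38) = -1/38)
T(u) = -u/38
v(0)*(-25 + T((-3 + 0)/(3 - 5))) = 0*(-25 - (-3 + 0)/(38*(3 - 5))) = 0*(-25 - (-3)/(38*(-2))) = 0*(-25 - (-3)*(-1)/(38*2)) = 0*(-25 - 1/38*3/2) = 0*(-25 - 3/76) = 0*(-1903/76) = 0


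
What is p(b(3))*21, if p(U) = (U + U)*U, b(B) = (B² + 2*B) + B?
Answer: 13608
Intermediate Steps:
b(B) = B² + 3*B
p(U) = 2*U² (p(U) = (2*U)*U = 2*U²)
p(b(3))*21 = (2*(3*(3 + 3))²)*21 = (2*(3*6)²)*21 = (2*18²)*21 = (2*324)*21 = 648*21 = 13608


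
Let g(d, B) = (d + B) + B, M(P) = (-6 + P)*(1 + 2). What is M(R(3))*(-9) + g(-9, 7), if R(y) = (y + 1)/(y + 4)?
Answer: 1061/7 ≈ 151.57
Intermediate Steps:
R(y) = (1 + y)/(4 + y)
M(P) = -18 + 3*P (M(P) = (-6 + P)*3 = -18 + 3*P)
g(d, B) = d + 2*B (g(d, B) = (B + d) + B = d + 2*B)
M(R(3))*(-9) + g(-9, 7) = (-18 + 3*((1 + 3)/(4 + 3)))*(-9) + (-9 + 2*7) = (-18 + 3*(4/7))*(-9) + (-9 + 14) = (-18 + 3*((⅐)*4))*(-9) + 5 = (-18 + 3*(4/7))*(-9) + 5 = (-18 + 12/7)*(-9) + 5 = -114/7*(-9) + 5 = 1026/7 + 5 = 1061/7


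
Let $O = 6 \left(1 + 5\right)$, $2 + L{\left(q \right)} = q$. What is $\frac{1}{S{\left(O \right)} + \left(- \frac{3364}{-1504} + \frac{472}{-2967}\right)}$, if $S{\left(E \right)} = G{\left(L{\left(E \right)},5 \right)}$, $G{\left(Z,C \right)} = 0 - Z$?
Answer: $- \frac{1115592}{35612353} \approx -0.031326$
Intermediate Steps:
$L{\left(q \right)} = -2 + q$
$O = 36$ ($O = 6 \cdot 6 = 36$)
$G{\left(Z,C \right)} = - Z$
$S{\left(E \right)} = 2 - E$ ($S{\left(E \right)} = - (-2 + E) = 2 - E$)
$\frac{1}{S{\left(O \right)} + \left(- \frac{3364}{-1504} + \frac{472}{-2967}\right)} = \frac{1}{\left(2 - 36\right) + \left(- \frac{3364}{-1504} + \frac{472}{-2967}\right)} = \frac{1}{\left(2 - 36\right) + \left(\left(-3364\right) \left(- \frac{1}{1504}\right) + 472 \left(- \frac{1}{2967}\right)\right)} = \frac{1}{-34 + \left(\frac{841}{376} - \frac{472}{2967}\right)} = \frac{1}{-34 + \frac{2317775}{1115592}} = \frac{1}{- \frac{35612353}{1115592}} = - \frac{1115592}{35612353}$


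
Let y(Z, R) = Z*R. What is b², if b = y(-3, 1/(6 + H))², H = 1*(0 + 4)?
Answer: 81/10000 ≈ 0.0081000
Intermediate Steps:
H = 4 (H = 1*4 = 4)
y(Z, R) = R*Z
b = 9/100 (b = (-3/(6 + 4))² = (-3/10)² = 9/100 ≈ 0.090000)
b² = (9/100)² = 81/10000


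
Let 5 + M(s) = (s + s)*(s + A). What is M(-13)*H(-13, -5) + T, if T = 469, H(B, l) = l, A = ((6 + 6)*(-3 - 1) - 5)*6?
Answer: -42536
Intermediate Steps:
A = -318 (A = (12*(-4) - 5)*6 = (-48 - 5)*6 = -53*6 = -318)
M(s) = -5 + 2*s*(-318 + s) (M(s) = -5 + (s + s)*(s - 318) = -5 + (2*s)*(-318 + s) = -5 + 2*s*(-318 + s))
M(-13)*H(-13, -5) + T = (-5 - 636*(-13) + 2*(-13)**2)*(-5) + 469 = (-5 + 8268 + 2*169)*(-5) + 469 = (-5 + 8268 + 338)*(-5) + 469 = 8601*(-5) + 469 = -43005 + 469 = -42536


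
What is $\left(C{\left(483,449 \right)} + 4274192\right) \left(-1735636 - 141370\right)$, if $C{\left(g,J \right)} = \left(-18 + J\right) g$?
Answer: $-8413425999190$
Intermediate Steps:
$C{\left(g,J \right)} = g \left(-18 + J\right)$
$\left(C{\left(483,449 \right)} + 4274192\right) \left(-1735636 - 141370\right) = \left(483 \left(-18 + 449\right) + 4274192\right) \left(-1735636 - 141370\right) = \left(483 \cdot 431 + 4274192\right) \left(-1735636 - 141370\right) = \left(208173 + 4274192\right) \left(-1735636 - 141370\right) = 4482365 \left(-1877006\right) = -8413425999190$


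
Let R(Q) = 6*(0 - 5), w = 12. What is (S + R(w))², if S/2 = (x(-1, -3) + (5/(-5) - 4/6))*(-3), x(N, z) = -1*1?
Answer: 196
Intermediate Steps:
x(N, z) = -1
R(Q) = -30 (R(Q) = 6*(-5) = -30)
S = 16 (S = 2*((-1 + (5/(-5) - 4/6))*(-3)) = 2*((-1 + (5*(-⅕) - 4*⅙))*(-3)) = 2*((-1 + (-1 - ⅔))*(-3)) = 2*((-1 - 5/3)*(-3)) = 2*(-8/3*(-3)) = 2*8 = 16)
(S + R(w))² = (16 - 30)² = (-14)² = 196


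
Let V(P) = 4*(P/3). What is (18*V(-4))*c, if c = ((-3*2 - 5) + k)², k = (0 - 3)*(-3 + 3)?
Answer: -11616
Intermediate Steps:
V(P) = 4*P/3 (V(P) = 4*(P*(⅓)) = 4*(P/3) = 4*P/3)
k = 0 (k = -3*0 = 0)
c = 121 (c = ((-3*2 - 5) + 0)² = ((-6 - 5) + 0)² = (-11 + 0)² = (-11)² = 121)
(18*V(-4))*c = (18*((4/3)*(-4)))*121 = (18*(-16/3))*121 = -96*121 = -11616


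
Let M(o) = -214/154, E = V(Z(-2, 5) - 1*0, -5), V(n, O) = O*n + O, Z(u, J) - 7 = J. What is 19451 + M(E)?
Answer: 1497620/77 ≈ 19450.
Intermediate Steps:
Z(u, J) = 7 + J
V(n, O) = O + O*n
E = -65 (E = -5*(1 + ((7 + 5) - 1*0)) = -5*(1 + (12 + 0)) = -5*(1 + 12) = -5*13 = -65)
M(o) = -107/77 (M(o) = -214*1/154 = -107/77)
19451 + M(E) = 19451 - 107/77 = 1497620/77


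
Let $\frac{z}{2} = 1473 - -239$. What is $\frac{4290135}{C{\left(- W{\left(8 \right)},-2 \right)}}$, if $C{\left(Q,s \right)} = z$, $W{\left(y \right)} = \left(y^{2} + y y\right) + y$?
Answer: $\frac{4290135}{3424} \approx 1253.0$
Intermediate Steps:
$W{\left(y \right)} = y + 2 y^{2}$ ($W{\left(y \right)} = \left(y^{2} + y^{2}\right) + y = 2 y^{2} + y = y + 2 y^{2}$)
$z = 3424$ ($z = 2 \left(1473 - -239\right) = 2 \left(1473 + 239\right) = 2 \cdot 1712 = 3424$)
$C{\left(Q,s \right)} = 3424$
$\frac{4290135}{C{\left(- W{\left(8 \right)},-2 \right)}} = \frac{4290135}{3424}$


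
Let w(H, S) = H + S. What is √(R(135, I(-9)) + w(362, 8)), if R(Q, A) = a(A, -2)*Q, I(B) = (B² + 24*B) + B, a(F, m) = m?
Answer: 10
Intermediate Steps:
I(B) = B² + 25*B
R(Q, A) = -2*Q
√(R(135, I(-9)) + w(362, 8)) = √(-2*135 + (362 + 8)) = √(-270 + 370) = √100 = 10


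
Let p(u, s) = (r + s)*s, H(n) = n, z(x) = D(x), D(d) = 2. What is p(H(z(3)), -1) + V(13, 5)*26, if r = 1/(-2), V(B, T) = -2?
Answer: -101/2 ≈ -50.500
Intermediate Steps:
r = -½ ≈ -0.50000
z(x) = 2
p(u, s) = s*(-½ + s) (p(u, s) = (-½ + s)*s = s*(-½ + s))
p(H(z(3)), -1) + V(13, 5)*26 = -(-½ - 1) - 2*26 = -1*(-3/2) - 52 = 3/2 - 52 = -101/2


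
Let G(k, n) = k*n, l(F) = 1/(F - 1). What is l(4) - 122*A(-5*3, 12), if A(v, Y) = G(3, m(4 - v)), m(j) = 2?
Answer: -2195/3 ≈ -731.67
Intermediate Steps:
l(F) = 1/(-1 + F)
A(v, Y) = 6 (A(v, Y) = 3*2 = 6)
l(4) - 122*A(-5*3, 12) = 1/(-1 + 4) - 122*6 = 1/3 - 732 = -2195/3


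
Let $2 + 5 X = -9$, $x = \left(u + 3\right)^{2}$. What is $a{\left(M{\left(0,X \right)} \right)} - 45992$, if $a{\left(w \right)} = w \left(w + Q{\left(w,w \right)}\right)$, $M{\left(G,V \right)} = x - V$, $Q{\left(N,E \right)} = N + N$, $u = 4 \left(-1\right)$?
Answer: $- \frac{1149032}{25} \approx -45961.0$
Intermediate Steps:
$u = -4$
$x = 1$ ($x = \left(-4 + 3\right)^{2} = \left(-1\right)^{2} = 1$)
$Q{\left(N,E \right)} = 2 N$
$X = - \frac{11}{5}$ ($X = - \frac{2}{5} + \frac{1}{5} \left(-9\right) = - \frac{2}{5} - \frac{9}{5} = - \frac{11}{5} \approx -2.2$)
$M{\left(G,V \right)} = 1 - V$
$a{\left(w \right)} = 3 w^{2}$ ($a{\left(w \right)} = w \left(w + 2 w\right) = w 3 w = 3 w^{2}$)
$a{\left(M{\left(0,X \right)} \right)} - 45992 = 3 \left(1 - - \frac{11}{5}\right)^{2} - 45992 = 3 \left(1 + \frac{11}{5}\right)^{2} - 45992 = 3 \left(\frac{16}{5}\right)^{2} - 45992 = 3 \cdot \frac{256}{25} - 45992 = \frac{768}{25} - 45992 = - \frac{1149032}{25}$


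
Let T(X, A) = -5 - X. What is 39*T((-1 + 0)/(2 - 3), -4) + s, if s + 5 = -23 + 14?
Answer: -248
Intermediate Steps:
s = -14 (s = -5 + (-23 + 14) = -5 - 9 = -14)
39*T((-1 + 0)/(2 - 3), -4) + s = 39*(-5 - (-1 + 0)/(2 - 3)) - 14 = 39*(-5 - (-1)/(-1)) - 14 = 39*(-5 - (-1)*(-1)) - 14 = 39*(-5 - 1*1) - 14 = 39*(-5 - 1) - 14 = 39*(-6) - 14 = -234 - 14 = -248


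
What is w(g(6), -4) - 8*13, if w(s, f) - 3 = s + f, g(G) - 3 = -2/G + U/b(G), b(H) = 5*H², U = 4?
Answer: -4604/45 ≈ -102.31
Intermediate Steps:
g(G) = 3 - 2/G + 4/(5*G²) (g(G) = 3 + (-2/G + 4/((5*G²))) = 3 + (-2/G + 4*(1/(5*G²))) = 3 + (-2/G + 4/(5*G²)) = 3 - 2/G + 4/(5*G²))
w(s, f) = 3 + f + s (w(s, f) = 3 + (s + f) = 3 + (f + s) = 3 + f + s)
w(g(6), -4) - 8*13 = (3 - 4 + (3 - 2/6 + (⅘)/6²)) - 8*13 = (3 - 4 + (3 - 2*⅙ + (⅘)*(1/36))) - 104 = (3 - 4 + (3 - ⅓ + 1/45)) - 104 = (3 - 4 + 121/45) - 104 = 76/45 - 104 = -4604/45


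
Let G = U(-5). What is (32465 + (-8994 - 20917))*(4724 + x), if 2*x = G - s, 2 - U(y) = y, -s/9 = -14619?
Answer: -155942132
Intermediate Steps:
s = 131571 (s = -9*(-14619) = 131571)
U(y) = 2 - y
G = 7 (G = 2 - 1*(-5) = 2 + 5 = 7)
x = -65782 (x = (7 - 1*131571)/2 = (7 - 131571)/2 = (½)*(-131564) = -65782)
(32465 + (-8994 - 20917))*(4724 + x) = (32465 + (-8994 - 20917))*(4724 - 65782) = (32465 - 29911)*(-61058) = 2554*(-61058) = -155942132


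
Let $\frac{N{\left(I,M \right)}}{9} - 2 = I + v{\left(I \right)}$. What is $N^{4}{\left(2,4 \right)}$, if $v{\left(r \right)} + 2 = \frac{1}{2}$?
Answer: $\frac{4100625}{16} \approx 2.5629 \cdot 10^{5}$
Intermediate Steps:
$v{\left(r \right)} = - \frac{3}{2}$ ($v{\left(r \right)} = -2 + \frac{1}{2} = - \frac{3}{2}$)
$N{\left(I,M \right)} = \frac{9}{2} + 9 I$ ($N{\left(I,M \right)} = 18 + 9 \left(I - \frac{3}{2}\right) = 18 + 9 \left(- \frac{3}{2} + I\right) = 18 + \left(- \frac{27}{2} + 9 I\right) = \frac{9}{2} + 9 I$)
$N^{4}{\left(2,4 \right)} = \left(\frac{9}{2} + 9 \cdot 2\right)^{4} = \left(\frac{9}{2} + 18\right)^{4} = \left(\frac{45}{2}\right)^{4} = \frac{4100625}{16}$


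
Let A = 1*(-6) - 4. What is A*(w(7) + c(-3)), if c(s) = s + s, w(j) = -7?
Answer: 130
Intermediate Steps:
A = -10 (A = -6 - 4 = -10)
c(s) = 2*s
A*(w(7) + c(-3)) = -10*(-7 + 2*(-3)) = -10*(-7 - 6) = -10*(-13) = 130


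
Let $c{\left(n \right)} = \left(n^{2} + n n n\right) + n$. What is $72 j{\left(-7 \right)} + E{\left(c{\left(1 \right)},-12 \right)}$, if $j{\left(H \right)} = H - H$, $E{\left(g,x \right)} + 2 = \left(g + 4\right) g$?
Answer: $19$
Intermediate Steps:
$c{\left(n \right)} = n + n^{2} + n^{3}$ ($c{\left(n \right)} = \left(n^{2} + n^{2} n\right) + n = \left(n^{2} + n^{3}\right) + n = n + n^{2} + n^{3}$)
$E{\left(g,x \right)} = -2 + g \left(4 + g\right)$ ($E{\left(g,x \right)} = -2 + \left(g + 4\right) g = -2 + \left(4 + g\right) g = -2 + g \left(4 + g\right)$)
$j{\left(H \right)} = 0$
$72 j{\left(-7 \right)} + E{\left(c{\left(1 \right)},-12 \right)} = 72 \cdot 0 + \left(-2 + \left(1 \left(1 + 1 + 1^{2}\right)\right)^{2} + 4 \cdot 1 \left(1 + 1 + 1^{2}\right)\right) = 0 + \left(-2 + \left(1 \left(1 + 1 + 1\right)\right)^{2} + 4 \cdot 1 \left(1 + 1 + 1\right)\right) = 0 + \left(-2 + \left(1 \cdot 3\right)^{2} + 4 \cdot 1 \cdot 3\right) = 0 + \left(-2 + 3^{2} + 4 \cdot 3\right) = 0 + \left(-2 + 9 + 12\right) = 0 + 19 = 19$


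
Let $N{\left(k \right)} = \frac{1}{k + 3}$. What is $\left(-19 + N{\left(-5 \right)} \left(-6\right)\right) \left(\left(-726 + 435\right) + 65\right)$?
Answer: $3616$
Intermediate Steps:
$N{\left(k \right)} = \frac{1}{3 + k}$
$\left(-19 + N{\left(-5 \right)} \left(-6\right)\right) \left(\left(-726 + 435\right) + 65\right) = \left(-19 + \frac{1}{3 - 5} \left(-6\right)\right) \left(\left(-726 + 435\right) + 65\right) = \left(-19 + \frac{1}{-2} \left(-6\right)\right) \left(-291 + 65\right) = \left(-19 - -3\right) \left(-226\right) = \left(-19 + 3\right) \left(-226\right) = \left(-16\right) \left(-226\right) = 3616$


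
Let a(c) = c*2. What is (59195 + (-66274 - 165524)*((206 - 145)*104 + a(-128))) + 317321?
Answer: -1410809708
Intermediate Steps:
a(c) = 2*c
(59195 + (-66274 - 165524)*((206 - 145)*104 + a(-128))) + 317321 = (59195 + (-66274 - 165524)*((206 - 145)*104 + 2*(-128))) + 317321 = (59195 - 231798*(61*104 - 256)) + 317321 = (59195 - 231798*(6344 - 256)) + 317321 = (59195 - 231798*6088) + 317321 = (59195 - 1411186224) + 317321 = -1411127029 + 317321 = -1410809708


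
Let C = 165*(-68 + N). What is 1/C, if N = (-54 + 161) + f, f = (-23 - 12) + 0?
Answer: 1/660 ≈ 0.0015152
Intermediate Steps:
f = -35 (f = -35 + 0 = -35)
N = 72 (N = (-54 + 161) - 35 = 107 - 35 = 72)
C = 660 (C = 165*(-68 + 72) = 165*4 = 660)
1/C = 1/660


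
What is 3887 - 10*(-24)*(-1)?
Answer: 3647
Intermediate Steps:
3887 - 10*(-24)*(-1) = 3887 + 240*(-1) = 3887 - 240 = 3647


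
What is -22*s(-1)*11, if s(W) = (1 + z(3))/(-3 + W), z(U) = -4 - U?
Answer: -363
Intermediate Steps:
s(W) = -6/(-3 + W) (s(W) = (1 + (-4 - 1*3))/(-3 + W) = (1 + (-4 - 3))/(-3 + W) = (1 - 7)/(-3 + W) = -6/(-3 + W))
-22*s(-1)*11 = -(-132)/(-3 - 1)*11 = -(-132)/(-4)*11 = -(-132)*(-1)/4*11 = -22*3/2*11 = -33*11 = -363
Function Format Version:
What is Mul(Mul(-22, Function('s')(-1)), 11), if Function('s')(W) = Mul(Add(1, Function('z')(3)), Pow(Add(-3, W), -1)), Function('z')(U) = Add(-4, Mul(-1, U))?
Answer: -363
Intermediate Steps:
Function('s')(W) = Mul(-6, Pow(Add(-3, W), -1)) (Function('s')(W) = Mul(Add(1, Add(-4, Mul(-1, 3))), Pow(Add(-3, W), -1)) = Mul(Add(1, Add(-4, -3)), Pow(Add(-3, W), -1)) = Mul(Add(1, -7), Pow(Add(-3, W), -1)) = Mul(-6, Pow(Add(-3, W), -1)))
Mul(Mul(-22, Function('s')(-1)), 11) = Mul(Mul(-22, Mul(-6, Pow(Add(-3, -1), -1))), 11) = Mul(Mul(-22, Mul(-6, Pow(-4, -1))), 11) = Mul(Mul(-22, Mul(-6, Rational(-1, 4))), 11) = Mul(Mul(-22, Rational(3, 2)), 11) = Mul(-33, 11) = -363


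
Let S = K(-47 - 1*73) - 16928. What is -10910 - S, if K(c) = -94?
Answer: 6112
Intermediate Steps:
S = -17022 (S = -94 - 16928 = -17022)
-10910 - S = -10910 - 1*(-17022) = -10910 + 17022 = 6112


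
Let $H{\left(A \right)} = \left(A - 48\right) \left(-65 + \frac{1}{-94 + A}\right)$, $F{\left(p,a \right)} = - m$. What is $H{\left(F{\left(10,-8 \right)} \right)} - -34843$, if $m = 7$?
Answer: $\frac{3880273}{101} \approx 38419.0$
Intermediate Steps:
$F{\left(p,a \right)} = -7$ ($F{\left(p,a \right)} = \left(-1\right) 7 = -7$)
$H{\left(A \right)} = \left(-65 + \frac{1}{-94 + A}\right) \left(-48 + A\right)$ ($H{\left(A \right)} = \left(-48 + A\right) \left(-65 + \frac{1}{-94 + A}\right) = \left(-65 + \frac{1}{-94 + A}\right) \left(-48 + A\right)$)
$H{\left(F{\left(10,-8 \right)} \right)} - -34843 = \frac{-293328 - 65 \left(-7\right)^{2} + 9231 \left(-7\right)}{-94 - 7} - -34843 = \frac{-293328 - 3185 - 64617}{-101} + 34843 = - \frac{-293328 - 3185 - 64617}{101} + 34843 = \left(- \frac{1}{101}\right) \left(-361130\right) + 34843 = \frac{361130}{101} + 34843 = \frac{3880273}{101}$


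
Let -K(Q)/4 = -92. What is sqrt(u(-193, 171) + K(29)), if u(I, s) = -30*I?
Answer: sqrt(6158) ≈ 78.473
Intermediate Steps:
K(Q) = 368 (K(Q) = -4*(-92) = 368)
sqrt(u(-193, 171) + K(29)) = sqrt(-30*(-193) + 368) = sqrt(5790 + 368) = sqrt(6158)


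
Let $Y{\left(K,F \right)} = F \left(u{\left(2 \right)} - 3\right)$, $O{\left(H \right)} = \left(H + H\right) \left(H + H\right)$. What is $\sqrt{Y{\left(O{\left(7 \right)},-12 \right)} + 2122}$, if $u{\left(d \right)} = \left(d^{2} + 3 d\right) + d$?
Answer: $\sqrt{2014} \approx 44.878$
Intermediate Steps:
$u{\left(d \right)} = d^{2} + 4 d$
$O{\left(H \right)} = 4 H^{2}$ ($O{\left(H \right)} = 2 H 2 H = 4 H^{2}$)
$Y{\left(K,F \right)} = 9 F$ ($Y{\left(K,F \right)} = F \left(2 \left(4 + 2\right) - 3\right) = F \left(2 \cdot 6 - 3\right) = F \left(12 - 3\right) = F 9 = 9 F$)
$\sqrt{Y{\left(O{\left(7 \right)},-12 \right)} + 2122} = \sqrt{9 \left(-12\right) + 2122} = \sqrt{-108 + 2122} = \sqrt{2014}$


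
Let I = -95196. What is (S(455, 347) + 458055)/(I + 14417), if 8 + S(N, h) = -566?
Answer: -457481/80779 ≈ -5.6634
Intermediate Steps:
S(N, h) = -574 (S(N, h) = -8 - 566 = -574)
(S(455, 347) + 458055)/(I + 14417) = (-574 + 458055)/(-95196 + 14417) = 457481/(-80779) = 457481*(-1/80779) = -457481/80779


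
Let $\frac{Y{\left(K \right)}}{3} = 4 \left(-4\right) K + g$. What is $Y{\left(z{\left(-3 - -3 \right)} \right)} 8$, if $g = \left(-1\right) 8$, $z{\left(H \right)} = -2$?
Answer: $576$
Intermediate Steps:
$g = -8$
$Y{\left(K \right)} = -24 - 48 K$ ($Y{\left(K \right)} = 3 \left(4 \left(-4\right) K - 8\right) = 3 \left(- 16 K - 8\right) = 3 \left(-8 - 16 K\right) = -24 - 48 K$)
$Y{\left(z{\left(-3 - -3 \right)} \right)} 8 = \left(-24 - -96\right) 8 = \left(-24 + 96\right) 8 = 72 \cdot 8 = 576$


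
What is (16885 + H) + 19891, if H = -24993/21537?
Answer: 88002191/2393 ≈ 36775.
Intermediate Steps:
H = -2777/2393 (H = -24993*1/21537 = -2777/2393 ≈ -1.1605)
(16885 + H) + 19891 = (16885 - 2777/2393) + 19891 = 40403028/2393 + 19891 = 88002191/2393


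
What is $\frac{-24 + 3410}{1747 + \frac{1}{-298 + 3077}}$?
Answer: $\frac{4704847}{2427457} \approx 1.9382$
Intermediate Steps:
$\frac{-24 + 3410}{1747 + \frac{1}{-298 + 3077}} = \frac{3386}{1747 + \frac{1}{2779}} = \frac{3386}{\frac{4854914}{2779}} = 3386 \cdot \frac{2779}{4854914} = \frac{4704847}{2427457}$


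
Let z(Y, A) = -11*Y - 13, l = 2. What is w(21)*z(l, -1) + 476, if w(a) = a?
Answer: -259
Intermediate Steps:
z(Y, A) = -13 - 11*Y
w(21)*z(l, -1) + 476 = 21*(-13 - 11*2) + 476 = 21*(-13 - 22) + 476 = 21*(-35) + 476 = -735 + 476 = -259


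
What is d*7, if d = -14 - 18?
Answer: -224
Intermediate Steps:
d = -32
d*7 = -32*7 = -224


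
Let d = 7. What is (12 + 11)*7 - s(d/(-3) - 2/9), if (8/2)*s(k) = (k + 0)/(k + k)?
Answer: 1287/8 ≈ 160.88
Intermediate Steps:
s(k) = 1/8 (s(k) = ((k + 0)/(k + k))/4 = (k/((2*k)))/4 = (k*(1/(2*k)))/4 = (1/4)*(1/2) = 1/8)
(12 + 11)*7 - s(d/(-3) - 2/9) = (12 + 11)*7 - 1*1/8 = 23*7 - 1/8 = 161 - 1/8 = 1287/8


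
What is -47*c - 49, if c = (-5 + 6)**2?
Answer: -96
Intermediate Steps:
c = 1 (c = 1**2 = 1)
-47*c - 49 = -47*1 - 49 = -47 - 49 = -96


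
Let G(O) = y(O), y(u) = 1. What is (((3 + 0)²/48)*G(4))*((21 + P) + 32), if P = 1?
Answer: 81/8 ≈ 10.125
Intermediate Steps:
G(O) = 1
(((3 + 0)²/48)*G(4))*((21 + P) + 32) = (((3 + 0)²/48)*1)*((21 + 1) + 32) = ((3²*(1/48))*1)*(22 + 32) = ((9*(1/48))*1)*54 = ((3/16)*1)*54 = (3/16)*54 = 81/8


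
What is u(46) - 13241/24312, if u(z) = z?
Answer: 1105111/24312 ≈ 45.455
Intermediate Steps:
u(46) - 13241/24312 = 46 - 13241/24312 = 1105111/24312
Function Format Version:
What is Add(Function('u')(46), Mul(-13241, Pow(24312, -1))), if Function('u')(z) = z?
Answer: Rational(1105111, 24312) ≈ 45.455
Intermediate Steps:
Add(Function('u')(46), Mul(-13241, Pow(24312, -1))) = Add(46, Mul(-13241, Pow(24312, -1))) = Add(46, Mul(-13241, Rational(1, 24312))) = Add(46, Rational(-13241, 24312)) = Rational(1105111, 24312)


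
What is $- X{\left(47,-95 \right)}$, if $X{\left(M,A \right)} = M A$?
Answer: $4465$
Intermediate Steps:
$X{\left(M,A \right)} = A M$
$- X{\left(47,-95 \right)} = - \left(-95\right) 47 = \left(-1\right) \left(-4465\right) = 4465$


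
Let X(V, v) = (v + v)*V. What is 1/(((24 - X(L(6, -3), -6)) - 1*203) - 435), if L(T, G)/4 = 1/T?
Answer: -1/606 ≈ -0.0016502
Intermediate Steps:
L(T, G) = 4/T
X(V, v) = 2*V*v (X(V, v) = (2*v)*V = 2*V*v)
1/(((24 - X(L(6, -3), -6)) - 1*203) - 435) = 1/(((24 - 2*4/6*(-6)) - 1*203) - 435) = 1/(((24 - 2*4*(1/6)*(-6)) - 203) - 435) = 1/(((24 - 2*2*(-6)/3) - 203) - 435) = 1/(((24 - 1*(-8)) - 203) - 435) = 1/(((24 + 8) - 203) - 435) = 1/((32 - 203) - 435) = 1/(-171 - 435) = 1/(-606) = -1/606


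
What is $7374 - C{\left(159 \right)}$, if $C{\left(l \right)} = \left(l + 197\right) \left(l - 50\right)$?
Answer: $-31430$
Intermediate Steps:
$C{\left(l \right)} = \left(-50 + l\right) \left(197 + l\right)$ ($C{\left(l \right)} = \left(197 + l\right) \left(-50 + l\right) = \left(-50 + l\right) \left(197 + l\right)$)
$7374 - C{\left(159 \right)} = 7374 - \left(-9850 + 159^{2} + 147 \cdot 159\right) = 7374 - \left(-9850 + 25281 + 23373\right) = 7374 - 38804 = -31430$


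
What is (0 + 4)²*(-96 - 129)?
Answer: -3600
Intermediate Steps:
(0 + 4)²*(-96 - 129) = 4²*(-225) = 16*(-225) = -3600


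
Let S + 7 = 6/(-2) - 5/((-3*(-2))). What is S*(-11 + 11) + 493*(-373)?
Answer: -183889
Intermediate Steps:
S = -65/6 (S = -7 + (6/(-2) - 5/((-3*(-2)))) = -7 + (6*(-½) - 5/6) = -7 + (-3 - 5*⅙) = -7 + (-3 - ⅚) = -7 - 23/6 = -65/6 ≈ -10.833)
S*(-11 + 11) + 493*(-373) = -65*(-11 + 11)/6 + 493*(-373) = -65/6*0 - 183889 = 0 - 183889 = -183889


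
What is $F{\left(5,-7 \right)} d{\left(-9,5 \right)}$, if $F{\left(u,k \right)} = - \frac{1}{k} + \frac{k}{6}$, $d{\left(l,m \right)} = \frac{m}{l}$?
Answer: $\frac{215}{378} \approx 0.56878$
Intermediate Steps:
$F{\left(u,k \right)} = - \frac{1}{k} + \frac{k}{6}$ ($F{\left(u,k \right)} = - \frac{1}{k} + k \frac{1}{6} = - \frac{1}{k} + \frac{k}{6}$)
$F{\left(5,-7 \right)} d{\left(-9,5 \right)} = \left(- \frac{1}{-7} + \frac{1}{6} \left(-7\right)\right) \frac{5}{-9} = \left(\left(-1\right) \left(- \frac{1}{7}\right) - \frac{7}{6}\right) 5 \left(- \frac{1}{9}\right) = \left(\frac{1}{7} - \frac{7}{6}\right) \left(- \frac{5}{9}\right) = \left(- \frac{43}{42}\right) \left(- \frac{5}{9}\right) = \frac{215}{378}$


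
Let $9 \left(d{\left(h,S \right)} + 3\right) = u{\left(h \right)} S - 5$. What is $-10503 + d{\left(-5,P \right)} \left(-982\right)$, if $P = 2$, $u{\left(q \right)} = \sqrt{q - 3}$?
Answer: $- \frac{63103}{9} - \frac{3928 i \sqrt{2}}{9} \approx -7011.4 - 617.23 i$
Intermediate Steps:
$u{\left(q \right)} = \sqrt{-3 + q}$
$d{\left(h,S \right)} = - \frac{32}{9} + \frac{S \sqrt{-3 + h}}{9}$ ($d{\left(h,S \right)} = -3 + \frac{\sqrt{-3 + h} S - 5}{9} = -3 + \frac{S \sqrt{-3 + h} - 5}{9} = -3 + \frac{-5 + S \sqrt{-3 + h}}{9} = -3 + \left(- \frac{5}{9} + \frac{S \sqrt{-3 + h}}{9}\right) = - \frac{32}{9} + \frac{S \sqrt{-3 + h}}{9}$)
$-10503 + d{\left(-5,P \right)} \left(-982\right) = -10503 + \left(- \frac{32}{9} + \frac{1}{9} \cdot 2 \sqrt{-3 - 5}\right) \left(-982\right) = -10503 + \left(- \frac{32}{9} + \frac{1}{9} \cdot 2 \sqrt{-8}\right) \left(-982\right) = -10503 + \left(- \frac{32}{9} + \frac{1}{9} \cdot 2 \cdot 2 i \sqrt{2}\right) \left(-982\right) = -10503 + \left(- \frac{32}{9} + \frac{4 i \sqrt{2}}{9}\right) \left(-982\right) = -10503 + \left(\frac{31424}{9} - \frac{3928 i \sqrt{2}}{9}\right) = - \frac{63103}{9} - \frac{3928 i \sqrt{2}}{9}$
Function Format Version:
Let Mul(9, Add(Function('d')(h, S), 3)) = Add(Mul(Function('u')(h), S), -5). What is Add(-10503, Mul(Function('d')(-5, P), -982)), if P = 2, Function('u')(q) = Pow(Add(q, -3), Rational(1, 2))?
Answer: Add(Rational(-63103, 9), Mul(Rational(-3928, 9), I, Pow(2, Rational(1, 2)))) ≈ Add(-7011.4, Mul(-617.23, I))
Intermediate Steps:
Function('u')(q) = Pow(Add(-3, q), Rational(1, 2))
Function('d')(h, S) = Add(Rational(-32, 9), Mul(Rational(1, 9), S, Pow(Add(-3, h), Rational(1, 2)))) (Function('d')(h, S) = Add(-3, Mul(Rational(1, 9), Add(Mul(Pow(Add(-3, h), Rational(1, 2)), S), -5))) = Add(-3, Mul(Rational(1, 9), Add(Mul(S, Pow(Add(-3, h), Rational(1, 2))), -5))) = Add(-3, Mul(Rational(1, 9), Add(-5, Mul(S, Pow(Add(-3, h), Rational(1, 2)))))) = Add(-3, Add(Rational(-5, 9), Mul(Rational(1, 9), S, Pow(Add(-3, h), Rational(1, 2))))) = Add(Rational(-32, 9), Mul(Rational(1, 9), S, Pow(Add(-3, h), Rational(1, 2)))))
Add(-10503, Mul(Function('d')(-5, P), -982)) = Add(-10503, Mul(Add(Rational(-32, 9), Mul(Rational(1, 9), 2, Pow(Add(-3, -5), Rational(1, 2)))), -982)) = Add(-10503, Mul(Add(Rational(-32, 9), Mul(Rational(1, 9), 2, Pow(-8, Rational(1, 2)))), -982)) = Add(-10503, Mul(Add(Rational(-32, 9), Mul(Rational(1, 9), 2, Mul(2, I, Pow(2, Rational(1, 2))))), -982)) = Add(-10503, Mul(Add(Rational(-32, 9), Mul(Rational(4, 9), I, Pow(2, Rational(1, 2)))), -982)) = Add(-10503, Add(Rational(31424, 9), Mul(Rational(-3928, 9), I, Pow(2, Rational(1, 2))))) = Add(Rational(-63103, 9), Mul(Rational(-3928, 9), I, Pow(2, Rational(1, 2))))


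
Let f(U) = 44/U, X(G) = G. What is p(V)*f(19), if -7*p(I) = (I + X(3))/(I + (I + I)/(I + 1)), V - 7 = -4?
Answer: -176/399 ≈ -0.44110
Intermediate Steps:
V = 3 (V = 7 - 4 = 3)
p(I) = -(3 + I)/(7*(I + 2*I/(1 + I))) (p(I) = -(I + 3)/(7*(I + (I + I)/(I + 1))) = -(3 + I)/(7*(I + (2*I)/(1 + I))) = -(3 + I)/(7*(I + 2*I/(1 + I))))
p(V)*f(19) = ((1/7)*(-1 - 1*3)/3)*(44/19) = ((1/7)*(1/3)*(-1 - 3))*(44*(1/19)) = ((1/7)*(1/3)*(-4))*(44/19) = -4/21*44/19 = -176/399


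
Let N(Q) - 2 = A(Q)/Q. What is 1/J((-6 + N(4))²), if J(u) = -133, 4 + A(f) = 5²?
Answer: -1/133 ≈ -0.0075188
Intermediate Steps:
A(f) = 21 (A(f) = -4 + 5² = -4 + 25 = 21)
N(Q) = 2 + 21/Q
1/J((-6 + N(4))²) = 1/(-133) = -1/133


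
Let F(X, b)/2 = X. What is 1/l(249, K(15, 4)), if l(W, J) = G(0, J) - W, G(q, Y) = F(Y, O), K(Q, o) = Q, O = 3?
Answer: -1/219 ≈ -0.0045662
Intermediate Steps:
F(X, b) = 2*X
G(q, Y) = 2*Y
l(W, J) = -W + 2*J (l(W, J) = 2*J - W = -W + 2*J)
1/l(249, K(15, 4)) = 1/(-1*249 + 2*15) = 1/(-249 + 30) = 1/(-219) = -1/219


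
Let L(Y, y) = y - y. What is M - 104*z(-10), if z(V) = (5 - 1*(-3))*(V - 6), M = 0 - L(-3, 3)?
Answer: 13312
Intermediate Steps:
L(Y, y) = 0
M = 0 (M = 0 - 1*0 = 0 + 0 = 0)
z(V) = -48 + 8*V (z(V) = (5 + 3)*(-6 + V) = 8*(-6 + V) = -48 + 8*V)
M - 104*z(-10) = 0 - 104*(-48 + 8*(-10)) = 0 - 104*(-48 - 80) = 0 - 104*(-128) = 0 + 13312 = 13312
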